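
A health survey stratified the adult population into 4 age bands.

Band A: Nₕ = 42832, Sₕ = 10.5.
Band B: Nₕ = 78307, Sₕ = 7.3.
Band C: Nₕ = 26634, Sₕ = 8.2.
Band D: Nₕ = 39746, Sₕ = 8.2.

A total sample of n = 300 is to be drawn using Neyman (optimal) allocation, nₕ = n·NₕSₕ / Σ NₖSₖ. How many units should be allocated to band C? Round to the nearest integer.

A: NₕSₕ = 42832·10.5 = 449736
B: NₕSₕ = 78307·7.3 = 571641.1
C: NₕSₕ = 26634·8.2 = 218398.8
D: NₕSₕ = 39746·8.2 = 325917.2
Σ NₕSₕ = 1565693.1.
n_C = 300·218398.8/1565693.1 = 41.847... → 42.

42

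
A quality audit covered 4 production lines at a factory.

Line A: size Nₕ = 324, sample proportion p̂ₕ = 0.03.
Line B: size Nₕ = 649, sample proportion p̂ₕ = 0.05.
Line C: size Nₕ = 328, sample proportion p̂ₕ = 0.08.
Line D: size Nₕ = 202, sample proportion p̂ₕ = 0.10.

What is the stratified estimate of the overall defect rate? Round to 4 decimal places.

N = 324 + 649 + 328 + 202 = 1503.
Overall proportion = Σ (Nₕ/N)·p̂ₕ.
Σ Nₕp̂ₕ = 9.72 + 32.45 + 26.24 + 20.2 = 88.61.
88.61 / 1503 = 0.058955... → 0.0590.

0.0590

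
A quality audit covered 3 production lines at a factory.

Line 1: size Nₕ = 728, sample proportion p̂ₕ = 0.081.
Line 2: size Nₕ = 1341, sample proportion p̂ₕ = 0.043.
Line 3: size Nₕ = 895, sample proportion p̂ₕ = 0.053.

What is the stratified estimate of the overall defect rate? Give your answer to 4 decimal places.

N = 728 + 1341 + 895 = 2964.
Overall proportion = Σ (Nₕ/N)·p̂ₕ.
Σ Nₕp̂ₕ = 58.968 + 57.663 + 47.435 = 164.066.
164.066 / 2964 = 0.055353... → 0.0554.

0.0554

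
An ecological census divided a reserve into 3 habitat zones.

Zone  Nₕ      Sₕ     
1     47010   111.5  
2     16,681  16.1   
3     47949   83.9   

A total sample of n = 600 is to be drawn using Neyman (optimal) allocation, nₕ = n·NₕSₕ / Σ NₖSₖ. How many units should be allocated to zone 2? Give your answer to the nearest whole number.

17

Σ NₕSₕ = 47010·111.5 + 16681·16.1 + 47949·83.9 = 9533100.2.
Share for 2: 268564.1/9533100.2 = 0.02817.
n_2 = 600 × 0.02817 = 16.903... → 17.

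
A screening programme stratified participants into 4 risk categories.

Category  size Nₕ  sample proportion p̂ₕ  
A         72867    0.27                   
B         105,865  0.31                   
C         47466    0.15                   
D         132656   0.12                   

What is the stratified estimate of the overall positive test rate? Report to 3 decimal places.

0.210

Wₕ = Nₕ/N with N = 358854: 0.2031, 0.2950, 0.1323, 0.3697.
p̂_st = 0.2031·0.27 + 0.2950·0.31 + 0.1323·0.15 + 0.3697·0.12 ≈ 0.21048... → 0.210.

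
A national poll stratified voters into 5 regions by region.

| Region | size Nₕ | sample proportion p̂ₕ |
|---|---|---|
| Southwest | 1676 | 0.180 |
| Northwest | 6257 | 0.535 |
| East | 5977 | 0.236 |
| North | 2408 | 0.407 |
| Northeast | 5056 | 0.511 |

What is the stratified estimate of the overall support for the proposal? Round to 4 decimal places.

0.4035

N = 1676 + 6257 + 5977 + 2408 + 5056 = 21374.
Overall proportion = Σ (Nₕ/N)·p̂ₕ.
Σ Nₕp̂ₕ = 301.68 + 3347.495 + 1410.572 + 980.056 + 2583.616 = 8623.419.
8623.419 / 21374 = 0.403454... → 0.4035.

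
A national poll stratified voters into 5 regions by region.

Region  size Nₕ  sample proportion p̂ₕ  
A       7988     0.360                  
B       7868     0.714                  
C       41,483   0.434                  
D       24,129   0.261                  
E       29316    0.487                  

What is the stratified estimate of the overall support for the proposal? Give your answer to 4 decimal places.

Wₕ = Nₕ/N with N = 110784: 0.0721, 0.0710, 0.3744, 0.2178, 0.2646.
p̂_st = 0.0721·0.360 + 0.0710·0.714 + 0.3744·0.434 + 0.2178·0.261 + 0.2646·0.487 ≈ 0.424895... → 0.4249.

0.4249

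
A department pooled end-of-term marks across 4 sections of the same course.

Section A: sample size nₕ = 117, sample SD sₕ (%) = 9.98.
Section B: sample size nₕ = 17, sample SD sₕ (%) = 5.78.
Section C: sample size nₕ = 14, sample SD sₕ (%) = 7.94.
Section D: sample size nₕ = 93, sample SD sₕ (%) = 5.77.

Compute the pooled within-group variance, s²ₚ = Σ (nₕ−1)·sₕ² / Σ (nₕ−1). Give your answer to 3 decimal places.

67.387

Degrees of freedom: 116 + 16 + 13 + 92 = 237.
Σ(nₕ−1)sₕ² = 116·99.6004 + 16·33.4084 + 13·63.0436 + 92·33.2929 = 15970.6944.
s²ₚ = 15970.6944 / 237 = 67.38690... → 67.387.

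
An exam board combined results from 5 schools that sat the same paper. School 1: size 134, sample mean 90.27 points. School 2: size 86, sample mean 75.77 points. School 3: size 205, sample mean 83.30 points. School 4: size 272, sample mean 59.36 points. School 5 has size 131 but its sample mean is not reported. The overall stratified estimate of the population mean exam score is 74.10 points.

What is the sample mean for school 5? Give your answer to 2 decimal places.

Σ Nₕx̄ₕ = N·μ, so 131·x̄_5 = 828·74.10 − (134·90.27 + 86·75.77 + 205·83.30 + 272·59.36).
= 61354.8 − 51834.82 = 9519.98.
x̄_5 = 9519.98 / 131 = 72.6716... → 72.67.

72.67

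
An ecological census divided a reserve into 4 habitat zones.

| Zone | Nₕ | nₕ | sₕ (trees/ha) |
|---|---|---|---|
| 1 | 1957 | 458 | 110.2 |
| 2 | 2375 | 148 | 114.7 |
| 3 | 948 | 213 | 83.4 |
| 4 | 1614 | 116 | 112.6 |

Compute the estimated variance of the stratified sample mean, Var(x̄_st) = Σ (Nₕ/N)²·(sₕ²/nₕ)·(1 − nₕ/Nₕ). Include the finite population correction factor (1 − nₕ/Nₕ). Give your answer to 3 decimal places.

N = 6894. Term for each stratum: Wₕ²sₕ²/nₕ·(1−nₕ/Nₕ).
Var(x̄_st) = 1.636619 + 9.892508 + 0.478747 + 5.560215 = 17.568088 → 17.568.

17.568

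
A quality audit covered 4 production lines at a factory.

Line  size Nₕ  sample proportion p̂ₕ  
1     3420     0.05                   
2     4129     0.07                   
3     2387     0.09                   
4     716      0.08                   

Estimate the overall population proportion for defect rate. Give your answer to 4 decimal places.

Wₕ = Nₕ/N with N = 10652: 0.3211, 0.3876, 0.2241, 0.0672.
p̂_st = 0.3211·0.05 + 0.3876·0.07 + 0.2241·0.09 + 0.0672·0.08 ≈ 0.068733... → 0.0687.

0.0687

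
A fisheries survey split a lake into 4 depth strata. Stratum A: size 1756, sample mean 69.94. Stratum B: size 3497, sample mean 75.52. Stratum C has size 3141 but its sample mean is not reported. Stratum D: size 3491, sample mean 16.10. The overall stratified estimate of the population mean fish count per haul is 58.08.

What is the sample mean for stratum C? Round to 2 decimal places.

Σ Nₕx̄ₕ = N·μ, so 3141·x̄_C = 11885·58.08 − (1756·69.94 + 3497·75.52 + 3491·16.10).
= 690280.8 − 443113.18 = 247167.62.
x̄_C = 247167.62 / 3141 = 78.6907... → 78.69.

78.69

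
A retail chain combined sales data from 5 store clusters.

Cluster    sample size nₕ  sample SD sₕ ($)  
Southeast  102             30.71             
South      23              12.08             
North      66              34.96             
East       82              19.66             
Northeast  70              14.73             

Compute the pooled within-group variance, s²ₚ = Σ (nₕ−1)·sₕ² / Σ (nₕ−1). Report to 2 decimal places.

663.27

Southeast: (102−1)·30.71² = 101·943.1041 = 95253.5141
South: (23−1)·12.08² = 22·145.9264 = 3210.3808
North: (66−1)·34.96² = 65·1222.2016 = 79443.104
East: (82−1)·19.66² = 81·386.5156 = 31307.7636
Northeast: (70−1)·14.73² = 69·216.9729 = 14971.1301
Numerator = 224185.8926; denominator = Σ(nₕ−1) = 338.
s²ₚ = 224185.8926/338 = 663.2719... → 663.27.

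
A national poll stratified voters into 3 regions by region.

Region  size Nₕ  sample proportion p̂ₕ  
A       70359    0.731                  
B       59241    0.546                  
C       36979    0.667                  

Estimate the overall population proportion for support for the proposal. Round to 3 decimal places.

0.651

N = 70359 + 59241 + 36979 = 166579.
Overall proportion = Σ (Nₕ/N)·p̂ₕ.
Σ Nₕp̂ₕ = 51432.429 + 32345.586 + 24664.993 = 108443.008.
108443.008 / 166579 = 0.65100... → 0.651.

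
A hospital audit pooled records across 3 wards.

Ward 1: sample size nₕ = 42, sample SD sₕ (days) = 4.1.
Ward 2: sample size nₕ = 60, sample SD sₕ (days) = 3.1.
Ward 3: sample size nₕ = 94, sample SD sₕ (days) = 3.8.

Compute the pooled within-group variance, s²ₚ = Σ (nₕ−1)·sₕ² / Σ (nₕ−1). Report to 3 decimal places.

13.467

1: (42−1)·4.1² = 41·16.81 = 689.21
2: (60−1)·3.1² = 59·9.61 = 566.99
3: (94−1)·3.8² = 93·14.44 = 1342.92
Numerator = 2599.12; denominator = Σ(nₕ−1) = 193.
s²ₚ = 2599.12/193 = 13.46694... → 13.467.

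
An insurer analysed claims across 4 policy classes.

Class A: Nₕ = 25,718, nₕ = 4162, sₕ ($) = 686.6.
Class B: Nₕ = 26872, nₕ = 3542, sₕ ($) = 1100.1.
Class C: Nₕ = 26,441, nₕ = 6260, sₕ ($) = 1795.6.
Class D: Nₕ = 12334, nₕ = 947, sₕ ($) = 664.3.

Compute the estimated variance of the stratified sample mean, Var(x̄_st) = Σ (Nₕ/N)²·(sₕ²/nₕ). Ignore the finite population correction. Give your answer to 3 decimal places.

N = 91365. Term for each stratum: Wₕ²sₕ²/nₕ.
Var(x̄_st) = 8.974705 + 29.556706 + 43.136102 + 8.492327 = 90.159840 → 90.160.

90.160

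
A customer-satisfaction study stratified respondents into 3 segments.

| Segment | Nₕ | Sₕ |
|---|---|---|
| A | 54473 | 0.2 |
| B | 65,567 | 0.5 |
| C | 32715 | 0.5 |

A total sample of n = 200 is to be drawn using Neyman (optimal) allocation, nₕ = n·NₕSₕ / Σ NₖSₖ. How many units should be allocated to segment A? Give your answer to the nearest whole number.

A: NₕSₕ = 54473·0.2 = 10894.6
B: NₕSₕ = 65567·0.5 = 32783.5
C: NₕSₕ = 32715·0.5 = 16357.5
Σ NₕSₕ = 60035.6.
n_A = 200·10894.6/60035.6 = 36.294... → 36.

36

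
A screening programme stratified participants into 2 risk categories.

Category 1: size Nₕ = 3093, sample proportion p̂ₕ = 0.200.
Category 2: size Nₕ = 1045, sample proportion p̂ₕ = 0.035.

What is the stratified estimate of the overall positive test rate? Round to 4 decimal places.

0.1583

Wₕ = Nₕ/N with N = 4138: 0.7475, 0.2525.
p̂_st = 0.7475·0.200 + 0.2525·0.035 ≈ 0.158331... → 0.1583.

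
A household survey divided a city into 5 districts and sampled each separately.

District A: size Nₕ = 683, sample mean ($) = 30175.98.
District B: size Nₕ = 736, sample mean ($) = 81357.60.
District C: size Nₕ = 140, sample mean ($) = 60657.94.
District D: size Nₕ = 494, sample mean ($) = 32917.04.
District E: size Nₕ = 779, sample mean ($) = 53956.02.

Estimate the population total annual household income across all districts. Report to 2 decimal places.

147274256.88

Estimate total by summing Nₕ·x̄ₕ over strata.
683·30175.98 + 736·81357.60 + 140·60657.94 + 494·32917.04 + 779·53956.02 = 20610194.34 + 59879193.6 + 8492111.6 + 16261017.76 + 42031739.58 = 147274256.88.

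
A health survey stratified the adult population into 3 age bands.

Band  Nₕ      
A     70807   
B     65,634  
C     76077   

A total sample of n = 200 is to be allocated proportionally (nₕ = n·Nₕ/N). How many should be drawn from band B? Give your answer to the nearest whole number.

N = 70807 + 65634 + 76077 = 212518.
n_B = 200·65634/212518 = 61.768... → 62.

62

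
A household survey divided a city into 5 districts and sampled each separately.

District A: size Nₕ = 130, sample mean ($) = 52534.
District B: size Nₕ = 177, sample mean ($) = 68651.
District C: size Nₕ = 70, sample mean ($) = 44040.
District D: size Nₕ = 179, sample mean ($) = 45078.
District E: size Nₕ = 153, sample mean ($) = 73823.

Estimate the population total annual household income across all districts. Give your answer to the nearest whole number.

A: 130·52534 = 6829420
B: 177·68651 = 12151227
C: 70·44040 = 3082800
D: 179·45078 = 8068962
E: 153·73823 = 11294919
τ̂ = Σ Nₕx̄ₕ = 41427328.

41427328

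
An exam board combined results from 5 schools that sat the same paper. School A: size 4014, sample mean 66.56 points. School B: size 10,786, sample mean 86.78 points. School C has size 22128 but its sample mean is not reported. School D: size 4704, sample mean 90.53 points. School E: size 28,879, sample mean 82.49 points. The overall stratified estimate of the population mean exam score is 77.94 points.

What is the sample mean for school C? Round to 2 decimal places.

N = 4014 + 10786 + 22128 + 4704 + 28879 = 70511.
Overall total = μ·N = 77.94·70511 = 5495627.34.
Subtract the known strata: 4014·66.56 + 10786·86.78 + 4704·90.53 + 28879·82.49 = 4011262.75.
Remaining total for school C: 5495627.34 − 4011262.75 = 1484364.59.
Divide by its size: 1484364.59 / 22128 = 67.0808... → 67.08.

67.08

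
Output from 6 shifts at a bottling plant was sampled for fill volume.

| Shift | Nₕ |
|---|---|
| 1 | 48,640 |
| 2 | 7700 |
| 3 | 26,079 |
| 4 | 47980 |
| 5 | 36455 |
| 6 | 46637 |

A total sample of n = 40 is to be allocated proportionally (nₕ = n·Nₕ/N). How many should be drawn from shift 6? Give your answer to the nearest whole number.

9

N = 48640 + 7700 + 26079 + 47980 + 36455 + 46637 = 213491.
n_6 = 40·46637/213491 = 8.738... → 9.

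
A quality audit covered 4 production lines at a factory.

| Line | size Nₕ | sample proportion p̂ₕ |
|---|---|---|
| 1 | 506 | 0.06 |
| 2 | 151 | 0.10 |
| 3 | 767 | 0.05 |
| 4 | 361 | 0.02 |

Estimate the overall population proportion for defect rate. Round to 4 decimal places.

0.0510

N = 506 + 151 + 767 + 361 = 1785.
Overall proportion = Σ (Nₕ/N)·p̂ₕ.
Σ Nₕp̂ₕ = 30.36 + 15.1 + 38.35 + 7.22 = 91.03.
91.03 / 1785 = 0.050997... → 0.0510.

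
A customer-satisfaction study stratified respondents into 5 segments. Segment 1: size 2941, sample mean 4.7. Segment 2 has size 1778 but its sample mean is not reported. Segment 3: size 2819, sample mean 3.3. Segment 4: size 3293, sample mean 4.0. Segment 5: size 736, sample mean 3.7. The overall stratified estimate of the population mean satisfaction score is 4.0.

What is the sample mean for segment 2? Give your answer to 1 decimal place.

N = 2941 + 1778 + 2819 + 3293 + 736 = 11567.
Overall total = μ·N = 4.0·11567 = 46268.
Subtract the known strata: 2941·4.7 + 2819·3.3 + 3293·4.0 + 736·3.7 = 39020.6.
Remaining total for segment 2: 46268 − 39020.6 = 7247.4.
Divide by its size: 7247.4 / 1778 = 4.076... → 4.1.

4.1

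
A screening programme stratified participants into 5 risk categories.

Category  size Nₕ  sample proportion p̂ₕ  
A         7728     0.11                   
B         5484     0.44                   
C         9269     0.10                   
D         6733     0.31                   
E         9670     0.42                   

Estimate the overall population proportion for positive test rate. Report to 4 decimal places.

0.2659

Wₕ = Nₕ/N with N = 38884: 0.1987, 0.1410, 0.2384, 0.1732, 0.2487.
p̂_st = 0.1987·0.11 + 0.1410·0.44 + 0.2384·0.10 + 0.1732·0.31 + 0.2487·0.42 ≈ 0.265882... → 0.2659.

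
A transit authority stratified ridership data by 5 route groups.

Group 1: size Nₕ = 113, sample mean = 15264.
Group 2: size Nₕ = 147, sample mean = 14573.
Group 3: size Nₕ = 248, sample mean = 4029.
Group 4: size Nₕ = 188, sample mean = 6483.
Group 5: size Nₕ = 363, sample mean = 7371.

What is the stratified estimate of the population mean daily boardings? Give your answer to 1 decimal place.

N = 1059; weights Wₕ = Nₕ/N = (0.1067, 0.1388, 0.2342, 0.1775, 0.3428).
x̄_st = Σ Wₕ·x̄ₕ = 0.1067·15264 + 0.1388·14573 + 0.2342·4029 + 0.1775·6483 + 0.3428·7371 ≈ 8272.646...
→ 8272.6.

8272.6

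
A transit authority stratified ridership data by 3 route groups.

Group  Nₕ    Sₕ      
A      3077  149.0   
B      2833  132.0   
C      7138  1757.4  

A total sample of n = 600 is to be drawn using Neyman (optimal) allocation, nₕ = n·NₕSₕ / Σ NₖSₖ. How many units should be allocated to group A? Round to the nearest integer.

A: NₕSₕ = 3077·149.0 = 458473
B: NₕSₕ = 2833·132.0 = 373956
C: NₕSₕ = 7138·1757.4 = 12544321.2
Σ NₕSₕ = 13376750.2.
n_A = 600·458473/13376750.2 = 20.564... → 21.

21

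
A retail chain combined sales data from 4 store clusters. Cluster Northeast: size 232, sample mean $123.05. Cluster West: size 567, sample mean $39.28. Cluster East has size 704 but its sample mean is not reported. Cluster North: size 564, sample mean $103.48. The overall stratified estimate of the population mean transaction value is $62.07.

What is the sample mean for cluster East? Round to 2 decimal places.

27.15

Σ Nₕx̄ₕ = N·μ, so 704·x̄_East = 2067·62.07 − (232·123.05 + 567·39.28 + 564·103.48).
= 128298.69 − 109182.08 = 19116.61.
x̄_East = 19116.61 / 704 = 27.1543... → 27.15.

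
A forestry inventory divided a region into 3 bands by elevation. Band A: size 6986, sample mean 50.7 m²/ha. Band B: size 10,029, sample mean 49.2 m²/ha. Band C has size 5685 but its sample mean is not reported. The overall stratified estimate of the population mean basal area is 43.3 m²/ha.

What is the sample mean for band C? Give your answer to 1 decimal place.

Σ Nₕx̄ₕ = N·μ, so 5685·x̄_C = 22700·43.3 − (6986·50.7 + 10029·49.2).
= 982910 − 847617 = 135293.
x̄_C = 135293 / 5685 = 23.798... → 23.8.

23.8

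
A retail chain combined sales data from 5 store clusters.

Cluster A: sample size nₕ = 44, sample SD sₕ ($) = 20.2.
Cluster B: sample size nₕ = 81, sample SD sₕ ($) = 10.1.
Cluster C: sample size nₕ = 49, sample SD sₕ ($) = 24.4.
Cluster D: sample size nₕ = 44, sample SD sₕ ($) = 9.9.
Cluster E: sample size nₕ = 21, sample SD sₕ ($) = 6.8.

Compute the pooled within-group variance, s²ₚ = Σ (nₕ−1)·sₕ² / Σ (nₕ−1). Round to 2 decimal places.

253.94

A: (44−1)·20.2² = 43·408.04 = 17545.72
B: (81−1)·10.1² = 80·102.01 = 8160.8
C: (49−1)·24.4² = 48·595.36 = 28577.28
D: (44−1)·9.9² = 43·98.01 = 4214.43
E: (21−1)·6.8² = 20·46.24 = 924.8
Numerator = 59423.03; denominator = Σ(nₕ−1) = 234.
s²ₚ = 59423.03/234 = 253.9446... → 253.94.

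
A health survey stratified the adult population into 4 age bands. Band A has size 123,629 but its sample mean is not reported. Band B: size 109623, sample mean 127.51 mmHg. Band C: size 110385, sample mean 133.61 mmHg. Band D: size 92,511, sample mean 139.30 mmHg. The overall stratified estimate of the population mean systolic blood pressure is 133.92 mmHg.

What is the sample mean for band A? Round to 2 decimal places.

135.85

Σ Nₕx̄ₕ = N·μ, so 123629·x̄_A = 436148·133.92 − (109623·127.51 + 110385·133.61 + 92511·139.30).
= 58408940.16 − 41613350.88 = 16795589.28.
x̄_A = 16795589.28 / 123629 = 135.8548... → 135.85.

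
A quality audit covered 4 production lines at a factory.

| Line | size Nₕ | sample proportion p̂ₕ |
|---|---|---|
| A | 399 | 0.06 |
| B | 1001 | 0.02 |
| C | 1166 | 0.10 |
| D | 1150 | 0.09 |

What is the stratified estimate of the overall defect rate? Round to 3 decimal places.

N = 399 + 1001 + 1166 + 1150 = 3716.
Overall proportion = Σ (Nₕ/N)·p̂ₕ.
Σ Nₕp̂ₕ = 23.94 + 20.02 + 116.6 + 103.5 = 264.06.
264.06 / 3716 = 0.07106... → 0.071.

0.071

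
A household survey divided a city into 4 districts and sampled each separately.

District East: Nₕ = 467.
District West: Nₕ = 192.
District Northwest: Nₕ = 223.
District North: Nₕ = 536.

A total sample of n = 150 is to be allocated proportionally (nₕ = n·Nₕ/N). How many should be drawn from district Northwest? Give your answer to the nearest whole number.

Share of district Northwest = 223/1418 = 0.15726.
Allocate 150 × 0.15726 = 23.590... → 24.

24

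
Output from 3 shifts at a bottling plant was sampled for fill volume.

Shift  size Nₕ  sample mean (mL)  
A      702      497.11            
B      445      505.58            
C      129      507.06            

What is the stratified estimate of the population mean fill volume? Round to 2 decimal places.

501.07

N = 1276; weights Wₕ = Nₕ/N = (0.5502, 0.3487, 0.1011).
x̄_st = Σ Wₕ·x̄ₕ = 0.5502·497.11 + 0.3487·505.58 + 0.1011·507.06 ≈ 501.0698...
→ 501.07.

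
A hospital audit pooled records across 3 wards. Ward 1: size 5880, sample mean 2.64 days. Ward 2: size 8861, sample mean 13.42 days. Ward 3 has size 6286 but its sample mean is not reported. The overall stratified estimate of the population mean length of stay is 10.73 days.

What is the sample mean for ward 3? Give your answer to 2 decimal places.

14.51

Σ Nₕx̄ₕ = N·μ, so 6286·x̄_3 = 21027·10.73 − (5880·2.64 + 8861·13.42).
= 225619.71 − 134437.82 = 91181.89.
x̄_3 = 91181.89 / 6286 = 14.5056... → 14.51.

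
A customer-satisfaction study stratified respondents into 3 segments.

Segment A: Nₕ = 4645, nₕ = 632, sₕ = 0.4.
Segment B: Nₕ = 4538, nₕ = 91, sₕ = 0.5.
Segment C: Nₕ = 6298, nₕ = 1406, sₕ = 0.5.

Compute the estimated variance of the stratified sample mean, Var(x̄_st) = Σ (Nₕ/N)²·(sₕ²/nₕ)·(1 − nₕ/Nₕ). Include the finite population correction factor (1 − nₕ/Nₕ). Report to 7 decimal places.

0.0002739

N = 15481; Wₕ = Nₕ/N.
segment A: (4645/15481)²·0.4²/632·(1 − 632/4645) = 0.0000196906
segment B: (4538/15481)²·0.5²/91·(1 − 91/4538) = 0.0002313301
segment C: (6298/15481)²·0.5²/1406·(1 − 1406/6298) = 0.0000228584
Sum = 0.0002738792 → 0.0002739.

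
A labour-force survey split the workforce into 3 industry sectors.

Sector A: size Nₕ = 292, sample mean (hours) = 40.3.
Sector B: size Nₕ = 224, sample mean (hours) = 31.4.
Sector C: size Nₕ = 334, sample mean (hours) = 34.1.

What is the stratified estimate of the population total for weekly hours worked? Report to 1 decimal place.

Population total = Σ Nₕ·x̄ₕ (each stratum's size times its mean).
292·40.3 + 224·31.4 + 334·34.1 = 11767.6 + 7033.6 + 11389.4 = 30190.6.

30190.6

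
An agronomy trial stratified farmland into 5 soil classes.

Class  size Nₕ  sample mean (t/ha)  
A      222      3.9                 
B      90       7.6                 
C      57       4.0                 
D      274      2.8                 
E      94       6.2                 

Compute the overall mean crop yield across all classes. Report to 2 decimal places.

4.24

N = 737; weights Wₕ = Nₕ/N = (0.3012, 0.1221, 0.0773, 0.3718, 0.1275).
x̄_st = Σ Wₕ·x̄ₕ = 0.3012·3.9 + 0.1221·7.6 + 0.0773·4.0 + 0.3718·2.8 + 0.1275·6.2 ≈ 4.2440...
→ 4.24.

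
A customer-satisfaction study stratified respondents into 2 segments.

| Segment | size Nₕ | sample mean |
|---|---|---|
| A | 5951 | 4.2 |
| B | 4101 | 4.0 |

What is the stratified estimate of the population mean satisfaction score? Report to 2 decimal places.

x̄_st = (Σ Nₕx̄ₕ) / (Σ Nₕ) = (5951·4.2 + 4101·4.0) / 10052
= 41398.2 / 10052 = 4.1184... → 4.12.

4.12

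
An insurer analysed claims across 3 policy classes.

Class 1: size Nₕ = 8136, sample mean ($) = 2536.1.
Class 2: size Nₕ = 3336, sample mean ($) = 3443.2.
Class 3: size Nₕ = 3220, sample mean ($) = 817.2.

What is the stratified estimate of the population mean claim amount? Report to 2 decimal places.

N = 8136 + 3336 + 3220 = 14692.
Overall mean = Σ (Nₕ/N)·x̄ₕ — weight by population share, not a simple average.
Σ Nₕx̄ₕ = 8136·2536.1 + 3336·3443.2 + 3220·817.2 = 20633709.6 + 11486515.2 + 2631384 = 34751608.8.
Divide by N: 34751608.8 / 14692 = 2365.3423... → 2365.34.

2365.34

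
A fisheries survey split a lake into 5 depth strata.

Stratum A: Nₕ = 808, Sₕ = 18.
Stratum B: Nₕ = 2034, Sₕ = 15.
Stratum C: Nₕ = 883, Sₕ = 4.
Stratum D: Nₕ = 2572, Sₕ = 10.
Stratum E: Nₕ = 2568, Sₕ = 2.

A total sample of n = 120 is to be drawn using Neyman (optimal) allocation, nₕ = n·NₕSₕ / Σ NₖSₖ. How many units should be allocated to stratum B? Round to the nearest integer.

Σ NₕSₕ = 808·18 + 2034·15 + 883·4 + 2572·10 + 2568·2 = 79442.
Share for B: 30510/79442 = 0.38405.
n_B = 120 × 0.38405 = 46.086... → 46.

46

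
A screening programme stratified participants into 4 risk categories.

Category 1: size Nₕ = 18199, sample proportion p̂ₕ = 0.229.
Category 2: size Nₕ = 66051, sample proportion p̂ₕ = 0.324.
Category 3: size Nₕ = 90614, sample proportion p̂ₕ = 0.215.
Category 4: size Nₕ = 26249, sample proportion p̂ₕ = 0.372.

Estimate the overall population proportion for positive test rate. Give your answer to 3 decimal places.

0.273

Wₕ = Nₕ/N with N = 201113: 0.0905, 0.3284, 0.4506, 0.1305.
p̂_st = 0.0905·0.229 + 0.3284·0.324 + 0.4506·0.215 + 0.1305·0.372 ≈ 0.27256... → 0.273.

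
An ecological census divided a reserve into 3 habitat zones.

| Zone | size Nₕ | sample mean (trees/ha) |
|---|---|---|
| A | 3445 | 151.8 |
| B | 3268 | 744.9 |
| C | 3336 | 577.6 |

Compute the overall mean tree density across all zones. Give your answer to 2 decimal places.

486.03

N = 3445 + 3268 + 3336 = 10049.
Overall mean = Σ (Nₕ/N)·x̄ₕ — weight by population share, not a simple average.
Σ Nₕx̄ₕ = 3445·151.8 + 3268·744.9 + 3336·577.6 = 522951 + 2434333.2 + 1926873.6 = 4884157.8.
Divide by N: 4884157.8 / 10049 = 486.0342... → 486.03.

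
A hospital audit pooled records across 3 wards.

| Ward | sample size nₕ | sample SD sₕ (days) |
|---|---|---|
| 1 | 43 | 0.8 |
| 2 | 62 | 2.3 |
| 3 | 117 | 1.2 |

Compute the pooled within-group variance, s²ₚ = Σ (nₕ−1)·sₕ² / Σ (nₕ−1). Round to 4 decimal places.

Degrees of freedom: 42 + 61 + 116 = 219.
Σ(nₕ−1)sₕ² = 42·0.64 + 61·5.29 + 116·1.44 = 516.61.
s²ₚ = 516.61 / 219 = 2.358950... → 2.3589.

2.3589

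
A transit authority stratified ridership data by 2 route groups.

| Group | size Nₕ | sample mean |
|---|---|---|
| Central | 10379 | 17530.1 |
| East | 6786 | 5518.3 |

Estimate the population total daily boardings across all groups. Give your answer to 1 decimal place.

Central: 10379·17530.1 = 181944907.9
East: 6786·5518.3 = 37447183.8
τ̂ = Σ Nₕx̄ₕ = 219392091.7.

219392091.7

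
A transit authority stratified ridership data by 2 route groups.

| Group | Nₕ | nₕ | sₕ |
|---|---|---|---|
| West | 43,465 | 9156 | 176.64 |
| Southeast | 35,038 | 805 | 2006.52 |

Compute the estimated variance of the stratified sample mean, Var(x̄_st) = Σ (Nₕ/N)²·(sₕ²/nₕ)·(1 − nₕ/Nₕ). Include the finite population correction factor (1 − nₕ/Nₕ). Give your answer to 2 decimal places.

974.25

N = 78503. Term for each stratum: Wₕ²sₕ²/nₕ·(1−nₕ/Nₕ).
Var(x̄_st) = 0.82461 + 973.42583 = 974.25044 → 974.25.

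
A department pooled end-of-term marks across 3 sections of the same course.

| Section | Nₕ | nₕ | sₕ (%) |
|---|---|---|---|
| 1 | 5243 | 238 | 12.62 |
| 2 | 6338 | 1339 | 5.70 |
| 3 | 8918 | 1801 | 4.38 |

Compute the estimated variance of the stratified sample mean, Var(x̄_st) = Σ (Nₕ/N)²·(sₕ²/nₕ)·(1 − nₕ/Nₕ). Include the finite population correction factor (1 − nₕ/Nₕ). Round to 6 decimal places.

N = 20499; Wₕ = Nₕ/N.
section 1: (5243/20499)²·12.62²/238·(1 − 238/5243) = 0.041788842
section 2: (6338/20499)²·5.70²/1339·(1 − 1339/6338) = 0.001829528
section 3: (8918/20499)²·4.38²/1801·(1 − 1801/8918) = 0.001608917
Sum = 0.045227288 → 0.045227.

0.045227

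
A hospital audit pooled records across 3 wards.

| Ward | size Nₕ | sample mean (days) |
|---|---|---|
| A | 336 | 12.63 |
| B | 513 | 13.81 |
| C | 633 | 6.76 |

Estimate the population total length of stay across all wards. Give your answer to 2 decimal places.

Population total = Σ Nₕ·x̄ₕ (each stratum's size times its mean).
336·12.63 + 513·13.81 + 633·6.76 = 4243.68 + 7084.53 + 4279.08 = 15607.29.

15607.29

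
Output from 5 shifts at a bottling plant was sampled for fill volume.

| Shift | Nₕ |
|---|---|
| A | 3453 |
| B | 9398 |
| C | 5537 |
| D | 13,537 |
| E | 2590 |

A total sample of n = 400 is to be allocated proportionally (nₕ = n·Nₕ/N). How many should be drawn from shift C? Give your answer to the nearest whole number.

64

N = 3453 + 9398 + 5537 + 13537 + 2590 = 34515.
n_C = 400·5537/34515 = 64.169... → 64.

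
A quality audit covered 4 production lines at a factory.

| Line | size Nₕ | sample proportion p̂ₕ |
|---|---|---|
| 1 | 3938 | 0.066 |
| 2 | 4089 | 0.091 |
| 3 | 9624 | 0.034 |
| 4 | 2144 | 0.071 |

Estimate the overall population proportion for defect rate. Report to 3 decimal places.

Wₕ = Nₕ/N with N = 19795: 0.1989, 0.2066, 0.4862, 0.1083.
p̂_st = 0.1989·0.066 + 0.2066·0.091 + 0.4862·0.034 + 0.1083·0.071 ≈ 0.05615... → 0.056.

0.056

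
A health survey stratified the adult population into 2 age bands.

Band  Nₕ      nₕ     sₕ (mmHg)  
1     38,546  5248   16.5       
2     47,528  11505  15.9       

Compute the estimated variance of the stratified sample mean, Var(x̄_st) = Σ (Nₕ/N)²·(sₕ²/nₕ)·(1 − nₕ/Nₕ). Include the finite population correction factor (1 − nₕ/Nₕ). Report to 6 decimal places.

0.014065

N = 86074; Wₕ = Nₕ/N.
band 1: (38546/86074)²·16.5²/5248·(1 − 5248/38546) = 0.008987265
band 2: (47528/86074)²·15.9²/11505·(1 − 11505/47528) = 0.005078004
Sum = 0.014065270 → 0.014065.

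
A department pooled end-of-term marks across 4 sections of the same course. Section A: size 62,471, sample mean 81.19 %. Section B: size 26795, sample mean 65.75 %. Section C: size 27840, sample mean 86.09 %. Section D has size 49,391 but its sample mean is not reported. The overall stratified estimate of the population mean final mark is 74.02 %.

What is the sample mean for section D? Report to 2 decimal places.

62.63

Σ Nₕx̄ₕ = N·μ, so 49391·x̄_D = 166497·74.02 − (62471·81.19 + 26795·65.75 + 27840·86.09).
= 12324107.94 − 9230537.34 = 3093570.6.
x̄_D = 3093570.6 / 49391 = 62.6343... → 62.63.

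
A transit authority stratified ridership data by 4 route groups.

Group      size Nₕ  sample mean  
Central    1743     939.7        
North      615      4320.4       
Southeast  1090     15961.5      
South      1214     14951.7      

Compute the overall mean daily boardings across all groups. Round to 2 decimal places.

8546.62

N = 1743 + 615 + 1090 + 1214 = 4662.
The stratified mean weights each stratum mean by its population share Nₕ/N.
Σ Nₕx̄ₕ = 1743·939.7 + 615·4320.4 + 1090·15961.5 + 1214·14951.7 = 1637897.1 + 2657046 + 17398035 + 18151363.8 = 39844341.9.
Divide by N: 39844341.9 / 4662 = 8546.6199... → 8546.62.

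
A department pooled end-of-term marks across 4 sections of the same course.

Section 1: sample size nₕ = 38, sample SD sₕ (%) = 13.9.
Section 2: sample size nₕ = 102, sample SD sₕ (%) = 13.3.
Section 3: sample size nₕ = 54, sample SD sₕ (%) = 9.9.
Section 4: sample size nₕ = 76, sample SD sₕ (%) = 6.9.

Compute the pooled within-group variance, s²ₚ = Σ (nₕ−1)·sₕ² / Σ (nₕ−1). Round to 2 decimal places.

126.99

1: (38−1)·13.9² = 37·193.21 = 7148.77
2: (102−1)·13.3² = 101·176.89 = 17865.89
3: (54−1)·9.9² = 53·98.01 = 5194.53
4: (76−1)·6.9² = 75·47.61 = 3570.75
Numerator = 33779.94; denominator = Σ(nₕ−1) = 266.
s²ₚ = 33779.94/266 = 126.9923... → 126.99.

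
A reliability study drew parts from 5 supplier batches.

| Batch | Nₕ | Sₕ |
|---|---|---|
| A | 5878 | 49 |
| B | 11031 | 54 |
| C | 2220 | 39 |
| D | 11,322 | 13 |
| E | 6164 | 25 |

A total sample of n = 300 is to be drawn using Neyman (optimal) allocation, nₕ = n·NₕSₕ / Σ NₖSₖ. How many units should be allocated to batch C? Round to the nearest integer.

20

Σ NₕSₕ = 5878·49 + 11031·54 + 2220·39 + 11322·13 + 6164·25 = 1271562.
Share for C: 86580/1271562 = 0.06809.
n_C = 300 × 0.06809 = 20.427... → 20.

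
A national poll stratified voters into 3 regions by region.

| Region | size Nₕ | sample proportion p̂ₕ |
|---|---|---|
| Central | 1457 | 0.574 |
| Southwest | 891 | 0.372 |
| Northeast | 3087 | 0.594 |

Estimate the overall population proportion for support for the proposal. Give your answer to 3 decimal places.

Wₕ = Nₕ/N with N = 5435: 0.2681, 0.1639, 0.5680.
p̂_st = 0.2681·0.574 + 0.1639·0.372 + 0.5680·0.594 ≈ 0.55224... → 0.552.

0.552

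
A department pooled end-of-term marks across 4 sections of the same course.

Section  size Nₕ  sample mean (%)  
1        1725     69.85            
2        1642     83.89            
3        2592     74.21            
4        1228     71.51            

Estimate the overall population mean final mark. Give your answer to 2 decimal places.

x̄_st = (Σ Nₕx̄ₕ) / (Σ Nₕ) = (1725·69.85 + 1642·83.89 + 2592·74.21 + 1228·71.51) / 7187
= 538405.23 / 7187 = 74.9138... → 74.91.

74.91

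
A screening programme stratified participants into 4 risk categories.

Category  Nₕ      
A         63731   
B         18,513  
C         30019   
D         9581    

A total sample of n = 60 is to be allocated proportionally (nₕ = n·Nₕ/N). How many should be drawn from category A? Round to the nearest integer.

N = 63731 + 18513 + 30019 + 9581 = 121844.
n_A = 60·63731/121844 = 31.383... → 31.

31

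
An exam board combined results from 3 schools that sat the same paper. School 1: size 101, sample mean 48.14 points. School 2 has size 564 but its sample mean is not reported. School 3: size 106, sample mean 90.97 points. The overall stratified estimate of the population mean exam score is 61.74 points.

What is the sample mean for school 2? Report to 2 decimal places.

Σ Nₕx̄ₕ = N·μ, so 564·x̄_2 = 771·61.74 − (101·48.14 + 106·90.97).
= 47601.54 − 14504.96 = 33096.58.
x̄_2 = 33096.58 / 564 = 58.6819... → 58.68.

58.68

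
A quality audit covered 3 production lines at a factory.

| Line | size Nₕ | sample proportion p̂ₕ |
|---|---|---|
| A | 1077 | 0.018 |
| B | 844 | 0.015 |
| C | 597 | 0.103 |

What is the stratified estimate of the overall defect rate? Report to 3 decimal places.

0.037

Wₕ = Nₕ/N with N = 2518: 0.4277, 0.3352, 0.2371.
p̂_st = 0.4277·0.018 + 0.3352·0.015 + 0.2371·0.103 ≈ 0.03715... → 0.037.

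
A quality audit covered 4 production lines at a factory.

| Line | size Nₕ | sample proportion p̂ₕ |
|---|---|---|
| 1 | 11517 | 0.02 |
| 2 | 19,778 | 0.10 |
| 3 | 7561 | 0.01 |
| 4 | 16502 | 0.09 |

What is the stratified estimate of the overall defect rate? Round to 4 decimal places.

0.0681

Wₕ = Nₕ/N with N = 55358: 0.2080, 0.3573, 0.1366, 0.2981.
p̂_st = 0.2080·0.02 + 0.3573·0.10 + 0.1366·0.01 + 0.2981·0.09 ≈ 0.068083... → 0.0681.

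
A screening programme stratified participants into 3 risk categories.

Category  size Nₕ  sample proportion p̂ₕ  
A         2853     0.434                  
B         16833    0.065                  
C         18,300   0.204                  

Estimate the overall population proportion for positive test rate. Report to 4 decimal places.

Wₕ = Nₕ/N with N = 37986: 0.0751, 0.4431, 0.4818.
p̂_st = 0.0751·0.434 + 0.4431·0.065 + 0.4818·0.204 ≈ 0.159678... → 0.1597.

0.1597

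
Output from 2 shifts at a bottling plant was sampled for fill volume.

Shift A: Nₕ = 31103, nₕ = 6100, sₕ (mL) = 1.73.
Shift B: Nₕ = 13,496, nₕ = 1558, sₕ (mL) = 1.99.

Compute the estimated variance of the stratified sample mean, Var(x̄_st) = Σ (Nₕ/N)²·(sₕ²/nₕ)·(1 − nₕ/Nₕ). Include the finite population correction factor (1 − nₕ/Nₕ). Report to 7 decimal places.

N = 44599; Wₕ = Nₕ/N.
shift A: (31103/44599)²·1.73²/6100·(1 − 6100/31103) = 0.0001918256
shift B: (13496/44599)²·1.99²/1558·(1 − 1558/13496) = 0.0002058852
Sum = 0.0003977108 → 0.0003977.

0.0003977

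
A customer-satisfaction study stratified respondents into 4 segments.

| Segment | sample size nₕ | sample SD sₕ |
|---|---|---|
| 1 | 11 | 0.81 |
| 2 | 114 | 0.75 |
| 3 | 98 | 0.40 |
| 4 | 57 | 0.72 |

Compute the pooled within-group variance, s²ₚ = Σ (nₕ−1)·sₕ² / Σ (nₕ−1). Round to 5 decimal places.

Degrees of freedom: 10 + 113 + 97 + 56 = 276.
Σ(nₕ−1)sₕ² = 10·0.6561 + 113·0.5625 + 97·0.16 + 56·0.5184 = 114.6739.
s²ₚ = 114.6739 / 276 = 0.4154851... → 0.41549.

0.41549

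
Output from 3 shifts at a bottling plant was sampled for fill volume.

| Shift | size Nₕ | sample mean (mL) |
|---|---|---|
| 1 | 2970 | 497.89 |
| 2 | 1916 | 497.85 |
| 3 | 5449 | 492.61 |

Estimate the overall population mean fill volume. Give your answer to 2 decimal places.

x̄_st = (Σ Nₕx̄ₕ) / (Σ Nₕ) = (2970·497.89 + 1916·497.85 + 5449·492.61) / 10335
= 5116845.79 / 10335 = 495.0988... → 495.10.

495.10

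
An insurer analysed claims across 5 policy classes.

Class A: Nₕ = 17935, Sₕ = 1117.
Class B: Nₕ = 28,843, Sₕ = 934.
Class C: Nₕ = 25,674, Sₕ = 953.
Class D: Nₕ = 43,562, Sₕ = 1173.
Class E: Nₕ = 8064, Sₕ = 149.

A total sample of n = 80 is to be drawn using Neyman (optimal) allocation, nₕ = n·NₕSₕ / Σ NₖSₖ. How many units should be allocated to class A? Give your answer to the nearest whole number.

13

A: NₕSₕ = 17935·1117 = 20033395
B: NₕSₕ = 28843·934 = 26939362
C: NₕSₕ = 25674·953 = 24467322
D: NₕSₕ = 43562·1173 = 51098226
E: NₕSₕ = 8064·149 = 1201536
Σ NₕSₕ = 123739841.
n_A = 80·20033395/123739841 = 12.952... → 13.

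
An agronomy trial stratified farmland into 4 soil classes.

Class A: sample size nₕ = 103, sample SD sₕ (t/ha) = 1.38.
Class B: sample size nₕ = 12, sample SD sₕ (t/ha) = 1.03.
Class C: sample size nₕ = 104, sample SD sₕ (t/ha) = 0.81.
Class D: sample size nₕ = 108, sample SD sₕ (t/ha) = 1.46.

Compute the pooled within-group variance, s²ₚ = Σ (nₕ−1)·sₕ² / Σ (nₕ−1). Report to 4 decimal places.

1.5529

A: (103−1)·1.38² = 102·1.9044 = 194.2488
B: (12−1)·1.03² = 11·1.0609 = 11.6699
C: (104−1)·0.81² = 103·0.6561 = 67.5783
D: (108−1)·1.46² = 107·2.1316 = 228.0812
Numerator = 501.5782; denominator = Σ(nₕ−1) = 323.
s²ₚ = 501.5782/323 = 1.552874... → 1.5529.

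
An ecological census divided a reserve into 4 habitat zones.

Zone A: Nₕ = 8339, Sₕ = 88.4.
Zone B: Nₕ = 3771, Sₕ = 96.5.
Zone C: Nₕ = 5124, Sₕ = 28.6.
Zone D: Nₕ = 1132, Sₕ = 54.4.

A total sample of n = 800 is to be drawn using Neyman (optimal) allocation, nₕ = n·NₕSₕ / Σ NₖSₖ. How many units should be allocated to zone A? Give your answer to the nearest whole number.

A: NₕSₕ = 8339·88.4 = 737167.6
B: NₕSₕ = 3771·96.5 = 363901.5
C: NₕSₕ = 5124·28.6 = 146546.4
D: NₕSₕ = 1132·54.4 = 61580.8
Σ NₕSₕ = 1309196.3.
n_A = 800·737167.6/1309196.3 = 450.455... → 450.

450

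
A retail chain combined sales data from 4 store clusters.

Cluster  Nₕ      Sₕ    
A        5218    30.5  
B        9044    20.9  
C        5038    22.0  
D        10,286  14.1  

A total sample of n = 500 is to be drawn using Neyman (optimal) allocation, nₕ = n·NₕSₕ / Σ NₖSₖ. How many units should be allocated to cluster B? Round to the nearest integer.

Σ NₕSₕ = 5218·30.5 + 9044·20.9 + 5038·22.0 + 10286·14.1 = 604037.2.
Share for B: 189019.6/604037.2 = 0.31293.
n_B = 500 × 0.31293 = 156.464... → 156.

156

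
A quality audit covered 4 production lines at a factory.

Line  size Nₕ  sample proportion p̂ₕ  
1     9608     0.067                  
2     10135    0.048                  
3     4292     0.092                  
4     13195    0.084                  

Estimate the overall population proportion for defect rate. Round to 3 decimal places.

0.071

N = 9608 + 10135 + 4292 + 13195 = 37230.
Overall proportion = Σ (Nₕ/N)·p̂ₕ.
Σ Nₕp̂ₕ = 643.736 + 486.48 + 394.864 + 1108.38 = 2633.46.
2633.46 / 37230 = 0.07073... → 0.071.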